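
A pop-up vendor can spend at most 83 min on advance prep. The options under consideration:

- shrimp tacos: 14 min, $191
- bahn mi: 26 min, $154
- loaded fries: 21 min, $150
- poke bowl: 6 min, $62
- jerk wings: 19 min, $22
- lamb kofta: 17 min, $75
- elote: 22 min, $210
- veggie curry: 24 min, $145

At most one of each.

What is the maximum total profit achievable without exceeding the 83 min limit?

705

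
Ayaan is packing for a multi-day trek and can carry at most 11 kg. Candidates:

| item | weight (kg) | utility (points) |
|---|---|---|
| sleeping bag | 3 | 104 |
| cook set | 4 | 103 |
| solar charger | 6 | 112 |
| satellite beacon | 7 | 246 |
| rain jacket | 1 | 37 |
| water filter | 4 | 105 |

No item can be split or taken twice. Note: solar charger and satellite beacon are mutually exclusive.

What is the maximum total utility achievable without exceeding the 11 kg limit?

387

Ranking by ratio (utility/kg): rain jacket 37.00, satellite beacon 35.14, sleeping bag 34.67, water filter 26.25.
Sleeping bag + satellite beacon + rain jacket uses 11 of the 11 kg and totals 387.
The closest alternative, satellite beacon + water filter, reaches only 351.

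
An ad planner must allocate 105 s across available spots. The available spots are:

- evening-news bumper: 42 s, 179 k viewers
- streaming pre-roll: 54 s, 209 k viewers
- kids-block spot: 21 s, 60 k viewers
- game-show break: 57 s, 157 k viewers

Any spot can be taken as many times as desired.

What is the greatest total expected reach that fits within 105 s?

418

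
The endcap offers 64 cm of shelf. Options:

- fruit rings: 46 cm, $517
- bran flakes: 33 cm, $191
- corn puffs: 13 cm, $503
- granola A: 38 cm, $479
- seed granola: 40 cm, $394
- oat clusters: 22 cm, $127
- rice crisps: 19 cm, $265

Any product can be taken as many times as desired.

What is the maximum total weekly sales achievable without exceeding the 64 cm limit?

4×corn puffs uses 52 of the 64 cm and totals 2012.
Nothing else within 64 cm beats 2012.

2012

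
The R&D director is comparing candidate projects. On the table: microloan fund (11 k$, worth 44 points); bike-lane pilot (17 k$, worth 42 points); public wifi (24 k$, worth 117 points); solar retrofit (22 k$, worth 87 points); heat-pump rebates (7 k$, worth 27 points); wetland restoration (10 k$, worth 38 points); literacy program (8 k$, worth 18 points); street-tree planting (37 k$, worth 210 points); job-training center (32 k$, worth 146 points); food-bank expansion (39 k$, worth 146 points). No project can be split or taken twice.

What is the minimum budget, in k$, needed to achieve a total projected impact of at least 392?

Minimise k$ subject to total projected impact ≥ 392.
public wifi + heat-pump rebates + wetland restoration + street-tree planting reaches 392 using 78 k$.
Any bundle with less than 78 k$ falls short of 392.

78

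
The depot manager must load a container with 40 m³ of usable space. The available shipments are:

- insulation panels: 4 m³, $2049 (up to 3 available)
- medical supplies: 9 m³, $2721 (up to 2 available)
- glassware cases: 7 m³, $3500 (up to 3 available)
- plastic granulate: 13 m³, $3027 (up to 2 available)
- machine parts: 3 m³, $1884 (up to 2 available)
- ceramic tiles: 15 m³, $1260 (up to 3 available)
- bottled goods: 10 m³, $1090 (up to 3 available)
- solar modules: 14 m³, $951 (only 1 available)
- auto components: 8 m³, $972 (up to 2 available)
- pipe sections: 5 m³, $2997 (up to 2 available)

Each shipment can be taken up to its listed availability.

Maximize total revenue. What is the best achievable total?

21363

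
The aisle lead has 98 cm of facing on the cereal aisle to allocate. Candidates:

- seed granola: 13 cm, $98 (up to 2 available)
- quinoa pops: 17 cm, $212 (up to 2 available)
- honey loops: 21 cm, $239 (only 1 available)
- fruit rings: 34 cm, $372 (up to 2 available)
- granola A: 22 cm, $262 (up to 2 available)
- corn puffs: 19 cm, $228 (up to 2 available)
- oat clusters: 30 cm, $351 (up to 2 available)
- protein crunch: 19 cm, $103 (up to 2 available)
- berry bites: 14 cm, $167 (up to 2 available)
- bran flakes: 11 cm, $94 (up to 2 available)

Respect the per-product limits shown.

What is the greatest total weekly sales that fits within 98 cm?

Greedy by ratio would take 2×quinoa pops + 2×corn puffs + berry bites + bran flakes: 97 cm used, total 1141.
The 44 cm tied up in corn puffs and berry bites and bran flakes is better spent on 2×granola A — total rises to 1176 (97 cm).
The spare 1 cm is too small for any remaining product, and no exchange beats 1176.

1176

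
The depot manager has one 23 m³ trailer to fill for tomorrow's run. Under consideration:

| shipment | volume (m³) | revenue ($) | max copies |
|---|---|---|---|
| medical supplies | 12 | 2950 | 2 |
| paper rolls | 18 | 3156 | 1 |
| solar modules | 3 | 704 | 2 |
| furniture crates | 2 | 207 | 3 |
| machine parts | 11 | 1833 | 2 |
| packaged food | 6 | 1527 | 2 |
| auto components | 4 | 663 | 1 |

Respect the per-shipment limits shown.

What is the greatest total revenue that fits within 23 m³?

5388

Greedy by ratio would take 2×solar modules + 2×packaged food + auto components: 22 m³ used, total 5125.
Using the slack differently, medical supplies + solar modules + furniture crates + packaged food comes to 5388 at 23 m³.
Nothing else within 23 m³ beats 5388.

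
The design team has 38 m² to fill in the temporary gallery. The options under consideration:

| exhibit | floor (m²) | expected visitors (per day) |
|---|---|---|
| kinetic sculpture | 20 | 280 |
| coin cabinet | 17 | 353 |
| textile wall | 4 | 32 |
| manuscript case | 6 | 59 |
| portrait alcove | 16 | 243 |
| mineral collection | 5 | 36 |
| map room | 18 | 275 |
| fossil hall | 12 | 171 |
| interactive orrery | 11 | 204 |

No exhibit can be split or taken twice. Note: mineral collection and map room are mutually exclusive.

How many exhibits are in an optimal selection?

Best achievable expected visitors is 648.
One optimal bundle: coin cabinet + textile wall + manuscript case + interactive orrery (38 m²).
Any selection reaching 648 contains exactly 4 exhibits.

4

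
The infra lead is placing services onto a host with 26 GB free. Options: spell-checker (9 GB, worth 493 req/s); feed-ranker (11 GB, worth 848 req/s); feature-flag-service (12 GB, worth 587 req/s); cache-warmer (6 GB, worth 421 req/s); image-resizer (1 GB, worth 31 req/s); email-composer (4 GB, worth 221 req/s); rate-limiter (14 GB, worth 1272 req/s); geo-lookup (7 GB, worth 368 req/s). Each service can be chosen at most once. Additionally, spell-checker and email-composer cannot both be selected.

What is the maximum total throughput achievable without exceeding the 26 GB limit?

2151

Feed-ranker + image-resizer + rate-limiter uses 26 of the 26 GB and totals 2151.
Runner-up feed-ranker + rate-limiter tops out at 2120.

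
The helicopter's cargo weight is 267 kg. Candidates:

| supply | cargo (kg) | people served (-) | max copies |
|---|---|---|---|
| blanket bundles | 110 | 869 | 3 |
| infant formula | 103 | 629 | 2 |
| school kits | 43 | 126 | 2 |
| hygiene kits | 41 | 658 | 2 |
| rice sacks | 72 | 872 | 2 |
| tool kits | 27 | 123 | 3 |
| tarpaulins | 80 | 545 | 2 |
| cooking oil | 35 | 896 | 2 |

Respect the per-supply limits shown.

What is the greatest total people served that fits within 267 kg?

4194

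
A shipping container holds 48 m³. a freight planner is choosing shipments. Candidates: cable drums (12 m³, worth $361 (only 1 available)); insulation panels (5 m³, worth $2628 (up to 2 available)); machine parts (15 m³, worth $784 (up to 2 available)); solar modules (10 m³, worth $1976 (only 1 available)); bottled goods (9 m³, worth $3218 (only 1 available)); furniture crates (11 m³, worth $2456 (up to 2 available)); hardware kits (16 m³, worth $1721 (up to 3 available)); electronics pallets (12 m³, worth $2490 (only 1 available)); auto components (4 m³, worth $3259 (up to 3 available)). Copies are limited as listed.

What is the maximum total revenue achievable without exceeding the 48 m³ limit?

20741

A density-first pass picks 2×insulation panels + bottled goods + furniture crates + 3×auto components — 20707 at 42 m³.
Replace furniture crates with electronics pallets: the trade gains 34 net, giving 20741 at 43 m³.
Every other selection either busts 48 m³ or exceeds an availability limit or fails to beat 20741.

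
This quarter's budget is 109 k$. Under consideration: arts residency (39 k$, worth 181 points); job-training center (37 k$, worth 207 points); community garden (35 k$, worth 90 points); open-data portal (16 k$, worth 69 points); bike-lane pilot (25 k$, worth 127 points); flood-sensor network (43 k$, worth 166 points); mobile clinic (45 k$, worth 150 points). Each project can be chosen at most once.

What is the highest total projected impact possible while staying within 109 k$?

Density check — job-training center 5.59, bike-lane pilot 5.08, arts residency 4.64, open-data portal 4.31 are the best per k$.
Arts residency + job-training center + bike-lane pilot uses 101 of the 109 k$ and totals 515.
An exhaustive check of the 128 subsets confirms 515.

515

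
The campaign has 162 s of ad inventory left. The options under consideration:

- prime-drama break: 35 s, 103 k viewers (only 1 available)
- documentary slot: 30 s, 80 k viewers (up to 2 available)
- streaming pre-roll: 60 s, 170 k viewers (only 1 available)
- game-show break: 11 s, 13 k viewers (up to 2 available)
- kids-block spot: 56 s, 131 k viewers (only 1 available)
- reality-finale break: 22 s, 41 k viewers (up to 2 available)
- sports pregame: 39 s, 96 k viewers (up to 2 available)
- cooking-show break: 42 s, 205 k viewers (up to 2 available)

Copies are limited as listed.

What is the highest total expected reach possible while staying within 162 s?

Ranking by ratio (expected reach/s): cooking-show break 4.88, prime-drama break 2.94, streaming pre-roll 2.83, documentary slot 2.67.
Greedy by ratio would take prime-drama break + documentary slot + game-show break + 2×cooking-show break: 160 s used, total 606.
Replace documentary slot and game-show break with sports pregame: the trade gains 3 net, giving 609 at 158 s.
Nothing else within 162 s beats 609.

609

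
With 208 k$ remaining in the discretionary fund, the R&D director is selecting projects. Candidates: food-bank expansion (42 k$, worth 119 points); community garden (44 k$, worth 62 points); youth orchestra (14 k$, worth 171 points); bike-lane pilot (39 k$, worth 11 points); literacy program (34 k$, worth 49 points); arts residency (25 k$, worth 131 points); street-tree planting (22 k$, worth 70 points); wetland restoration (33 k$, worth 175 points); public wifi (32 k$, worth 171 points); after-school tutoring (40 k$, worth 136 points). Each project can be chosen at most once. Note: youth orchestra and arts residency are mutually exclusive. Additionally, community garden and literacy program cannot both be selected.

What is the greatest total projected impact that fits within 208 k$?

842

Food-bank expansion + youth orchestra + street-tree planting + wetland restoration + public wifi + after-school tutoring uses 183 of the 208 k$ and totals 842.
The closest alternative, food-bank expansion + community garden + youth orchestra + wetland restoration + public wifi + after-school tutoring, reaches only 834.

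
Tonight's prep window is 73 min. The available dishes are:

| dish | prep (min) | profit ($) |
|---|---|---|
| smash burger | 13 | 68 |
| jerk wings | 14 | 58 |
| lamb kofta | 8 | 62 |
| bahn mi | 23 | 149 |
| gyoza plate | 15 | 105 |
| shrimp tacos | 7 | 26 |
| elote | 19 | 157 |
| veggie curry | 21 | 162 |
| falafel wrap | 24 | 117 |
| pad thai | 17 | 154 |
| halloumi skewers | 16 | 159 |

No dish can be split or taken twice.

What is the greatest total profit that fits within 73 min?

632

A density-first pass picks smash burger + lamb kofta + elote + pad thai + halloumi skewers — 600 at 73 min.
Replace smash burger and lamb kofta with veggie curry: the trade gains 32 net, giving 632 at 73 min.
That's the maximum — no swap from here does better than 632.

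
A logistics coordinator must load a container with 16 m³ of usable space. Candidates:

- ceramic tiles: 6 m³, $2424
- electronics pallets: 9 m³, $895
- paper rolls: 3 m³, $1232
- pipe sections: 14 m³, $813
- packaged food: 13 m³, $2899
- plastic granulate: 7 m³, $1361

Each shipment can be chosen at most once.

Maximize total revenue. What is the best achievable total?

5017

Best packing: ceramic tiles + paper rolls + plastic granulate — 16 m³, 5017 total.
No other feasible combination exceeds 5017.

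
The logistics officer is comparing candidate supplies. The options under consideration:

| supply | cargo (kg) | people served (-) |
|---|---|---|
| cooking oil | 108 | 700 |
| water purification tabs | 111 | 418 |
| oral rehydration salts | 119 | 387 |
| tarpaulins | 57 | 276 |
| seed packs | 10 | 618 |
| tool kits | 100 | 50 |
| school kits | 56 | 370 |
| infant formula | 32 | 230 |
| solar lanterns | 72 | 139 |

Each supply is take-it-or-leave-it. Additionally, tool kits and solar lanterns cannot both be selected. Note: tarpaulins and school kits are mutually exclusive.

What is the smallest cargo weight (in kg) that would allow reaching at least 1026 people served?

Minimise kg subject to total people served ≥ 1026.
Taking seed packs + school kits + infant formula gives 1218 (≥ 1026) for 98 kg.
Any bundle with less than 98 kg falls short of 1026.

98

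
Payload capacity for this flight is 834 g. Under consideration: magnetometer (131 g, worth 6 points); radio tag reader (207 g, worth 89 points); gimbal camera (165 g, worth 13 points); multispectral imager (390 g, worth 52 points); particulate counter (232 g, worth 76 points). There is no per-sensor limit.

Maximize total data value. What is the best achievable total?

The ratio ordering already packs tightly: 4×radio tag reader, 828 g, 356.
Every other selection either busts 834 g or fails to beat 356.

356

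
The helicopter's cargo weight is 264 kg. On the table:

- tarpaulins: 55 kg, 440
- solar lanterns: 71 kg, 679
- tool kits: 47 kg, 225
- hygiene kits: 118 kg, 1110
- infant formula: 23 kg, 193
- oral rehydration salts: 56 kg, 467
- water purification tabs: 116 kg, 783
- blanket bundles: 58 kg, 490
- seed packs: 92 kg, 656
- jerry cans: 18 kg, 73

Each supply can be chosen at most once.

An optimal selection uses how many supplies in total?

Best achievable people served is 2329.
solar lanterns + hygiene kits + oral rehydration salts + jerry cans hits 2329 at 263 kg.
All optima have 4 supplies.

4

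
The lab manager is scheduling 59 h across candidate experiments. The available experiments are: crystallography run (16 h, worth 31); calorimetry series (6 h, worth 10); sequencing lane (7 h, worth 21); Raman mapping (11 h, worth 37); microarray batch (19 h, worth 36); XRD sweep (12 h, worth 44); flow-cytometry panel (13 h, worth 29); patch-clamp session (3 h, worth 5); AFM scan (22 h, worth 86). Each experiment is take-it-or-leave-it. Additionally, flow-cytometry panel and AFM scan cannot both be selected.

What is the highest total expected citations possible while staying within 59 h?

198

Density check — AFM scan 3.91, XRD sweep 3.67, Raman mapping 3.36, sequencing lane 3.00 are the best per h.
The ratio ordering already packs tightly: calorimetry series + sequencing lane + Raman mapping + XRD sweep + AFM scan, 58 h, 198.
An exhaustive check of the 512 subsets confirms 198.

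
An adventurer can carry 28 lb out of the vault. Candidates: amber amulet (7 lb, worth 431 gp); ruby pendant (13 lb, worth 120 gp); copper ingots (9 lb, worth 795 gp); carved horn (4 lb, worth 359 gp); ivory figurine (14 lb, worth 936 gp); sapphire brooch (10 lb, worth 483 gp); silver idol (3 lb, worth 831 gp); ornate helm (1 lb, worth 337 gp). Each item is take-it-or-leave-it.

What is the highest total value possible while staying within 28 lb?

Filling by ratio: amber amulet + copper ingots + carved horn + silver idol + ornate helm for 2753, with 4 lb left unused.
The 11 lb tied up in amber amulet and carved horn is better spent on ivory figurine — total rises to 2899 (27 lb).

2899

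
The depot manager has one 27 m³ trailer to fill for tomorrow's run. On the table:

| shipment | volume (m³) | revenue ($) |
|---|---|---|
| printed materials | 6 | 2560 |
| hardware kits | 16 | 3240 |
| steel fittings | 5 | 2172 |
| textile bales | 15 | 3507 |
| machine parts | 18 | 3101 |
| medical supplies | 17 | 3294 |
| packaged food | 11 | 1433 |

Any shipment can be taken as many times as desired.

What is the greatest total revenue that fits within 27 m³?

11636

Taking the top-ratio shipments first gives 5×steel fittings for 10860 (25 m³).
Replace 2×steel fittings with 2×printed materials: the trade gains 776 net, giving 11636 at 27 m³.
Every other selection either busts 27 m³ or fails to beat 11636.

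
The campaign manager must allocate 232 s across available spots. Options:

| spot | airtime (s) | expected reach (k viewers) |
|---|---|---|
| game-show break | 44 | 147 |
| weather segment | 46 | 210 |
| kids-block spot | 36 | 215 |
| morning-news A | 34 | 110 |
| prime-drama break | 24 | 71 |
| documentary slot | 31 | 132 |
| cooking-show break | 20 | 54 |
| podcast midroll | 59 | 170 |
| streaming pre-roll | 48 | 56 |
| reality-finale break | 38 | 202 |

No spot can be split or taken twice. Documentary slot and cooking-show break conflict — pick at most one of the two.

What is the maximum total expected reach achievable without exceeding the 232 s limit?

1016

Best packing: game-show break + weather segment + kids-block spot + morning-news A + documentary slot + reality-finale break — 229 s, 1016 total.
Nothing else feasible within 232 s beats 1016.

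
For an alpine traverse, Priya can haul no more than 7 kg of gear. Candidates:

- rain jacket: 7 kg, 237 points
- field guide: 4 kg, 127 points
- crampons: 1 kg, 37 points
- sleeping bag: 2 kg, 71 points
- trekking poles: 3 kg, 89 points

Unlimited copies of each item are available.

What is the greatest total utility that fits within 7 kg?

259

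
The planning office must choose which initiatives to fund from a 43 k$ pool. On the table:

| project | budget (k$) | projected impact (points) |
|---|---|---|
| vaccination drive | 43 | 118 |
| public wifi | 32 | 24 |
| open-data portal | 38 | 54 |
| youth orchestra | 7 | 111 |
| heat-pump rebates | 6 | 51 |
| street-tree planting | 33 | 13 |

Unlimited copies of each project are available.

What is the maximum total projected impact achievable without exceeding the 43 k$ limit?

666

Density check — youth orchestra 15.86, heat-pump rebates 8.50, vaccination drive 2.74, open-data portal 1.42 are the best per k$.
The ratio ordering already packs tightly: 6×youth orchestra, 42 k$, 666.
Every other selection either busts 43 k$ or fails to beat 666.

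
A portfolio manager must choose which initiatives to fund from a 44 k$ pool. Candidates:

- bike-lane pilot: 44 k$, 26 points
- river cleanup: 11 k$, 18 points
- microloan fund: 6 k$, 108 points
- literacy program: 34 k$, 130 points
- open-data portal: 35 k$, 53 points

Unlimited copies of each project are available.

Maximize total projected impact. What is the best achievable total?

756

The ratio ordering already packs tightly: 7×microloan fund, 42 k$, 756.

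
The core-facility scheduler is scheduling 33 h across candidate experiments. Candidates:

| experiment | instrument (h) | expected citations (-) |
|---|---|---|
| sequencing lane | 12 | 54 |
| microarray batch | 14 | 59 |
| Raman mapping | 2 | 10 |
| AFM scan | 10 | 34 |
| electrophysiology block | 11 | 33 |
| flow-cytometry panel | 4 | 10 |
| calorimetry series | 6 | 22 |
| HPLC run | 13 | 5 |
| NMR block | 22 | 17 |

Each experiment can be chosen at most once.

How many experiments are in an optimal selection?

The maximum expected citations within 33 h is 135.
For example sequencing lane + microarray batch + calorimetry series achieves it, using 32 h.
All optima have 3 experiments.

3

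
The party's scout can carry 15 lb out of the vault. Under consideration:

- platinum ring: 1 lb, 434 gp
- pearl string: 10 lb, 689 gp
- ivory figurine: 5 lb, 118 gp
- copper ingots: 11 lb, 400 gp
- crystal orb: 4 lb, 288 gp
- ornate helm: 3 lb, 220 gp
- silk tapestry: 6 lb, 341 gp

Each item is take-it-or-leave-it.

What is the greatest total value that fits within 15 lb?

Greedy by ratio would take platinum ring + crystal orb + ornate helm + silk tapestry: 14 lb used, total 1283.
Dropping ornate helm and silk tapestry frees 9 lb; slotting in pearl string (10 lb) lifts the total to 1411 at 15 lb.

1411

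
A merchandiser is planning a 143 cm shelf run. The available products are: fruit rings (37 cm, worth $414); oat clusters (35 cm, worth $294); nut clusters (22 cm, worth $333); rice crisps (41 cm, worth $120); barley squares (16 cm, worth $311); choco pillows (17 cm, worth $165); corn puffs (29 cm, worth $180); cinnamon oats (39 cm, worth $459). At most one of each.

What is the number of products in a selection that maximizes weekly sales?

The maximum weekly sales within 143 cm is 1697.
For example fruit rings + nut clusters + barley squares + corn puffs + cinnamon oats achieves it, using 143 cm.
All optima have 5 products.

5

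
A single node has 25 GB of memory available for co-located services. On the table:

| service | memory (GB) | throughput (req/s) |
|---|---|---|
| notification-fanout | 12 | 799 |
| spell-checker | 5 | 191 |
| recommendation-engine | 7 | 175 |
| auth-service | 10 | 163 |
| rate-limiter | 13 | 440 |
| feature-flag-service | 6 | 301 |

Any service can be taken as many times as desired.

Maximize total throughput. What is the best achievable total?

1598

Taking 2×notification-fanout: 24 GB used, 1598 in throughput.
No other feasible combination exceeds 1598.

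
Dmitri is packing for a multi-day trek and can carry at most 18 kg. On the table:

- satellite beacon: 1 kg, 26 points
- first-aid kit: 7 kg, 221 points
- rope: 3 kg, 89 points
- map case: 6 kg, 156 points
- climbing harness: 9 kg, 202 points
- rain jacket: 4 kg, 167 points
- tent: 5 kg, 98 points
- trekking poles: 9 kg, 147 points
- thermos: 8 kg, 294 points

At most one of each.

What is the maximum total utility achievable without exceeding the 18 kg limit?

Filling by ratio: satellite beacon + rope + rain jacket + thermos for 576, with 2 kg left unused.
Replace satellite beacon and rope with map case: the trade gains 41 net, giving 617 at 18 kg.
Runner-up first-aid kit + rope + thermos tops out at 604.

617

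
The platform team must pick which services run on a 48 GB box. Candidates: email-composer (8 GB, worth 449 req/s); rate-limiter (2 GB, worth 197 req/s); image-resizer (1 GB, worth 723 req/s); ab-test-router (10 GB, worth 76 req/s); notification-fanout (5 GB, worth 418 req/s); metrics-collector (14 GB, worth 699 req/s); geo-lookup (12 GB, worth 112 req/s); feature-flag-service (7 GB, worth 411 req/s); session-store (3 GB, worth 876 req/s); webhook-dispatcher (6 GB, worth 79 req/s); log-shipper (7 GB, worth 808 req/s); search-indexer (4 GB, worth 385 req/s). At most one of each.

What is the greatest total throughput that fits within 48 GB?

4581

Greedy by ratio would take email-composer + rate-limiter + image-resizer + notification-fanout + feature-flag-service + session-store + webhook-dispatcher + log-shipper + search-indexer: 43 GB used, total 4346.
The 10 GB tied up in webhook-dispatcher and search-indexer is better spent on metrics-collector — total rises to 4581 (47 GB).
Next best is email-composer + rate-limiter + image-resizer + notification-fanout + metrics-collector + session-store + log-shipper + search-indexer at 4555 (44 GB) — short by 26.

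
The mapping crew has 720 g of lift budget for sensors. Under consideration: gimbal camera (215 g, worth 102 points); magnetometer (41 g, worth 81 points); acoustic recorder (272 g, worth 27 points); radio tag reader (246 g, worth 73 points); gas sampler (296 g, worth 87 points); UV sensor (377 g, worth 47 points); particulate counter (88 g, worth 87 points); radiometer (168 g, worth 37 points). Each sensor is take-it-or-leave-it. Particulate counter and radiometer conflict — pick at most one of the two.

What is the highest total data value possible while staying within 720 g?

357

Density check — magnetometer 1.98, particulate counter 0.99, gimbal camera 0.47 are the best per g.
Filling by ratio: gimbal camera + magnetometer + radio tag reader + particulate counter for 343, with 130 g left unused.
Replace radio tag reader with gas sampler: the trade gains 14 net, giving 357 at 640 g.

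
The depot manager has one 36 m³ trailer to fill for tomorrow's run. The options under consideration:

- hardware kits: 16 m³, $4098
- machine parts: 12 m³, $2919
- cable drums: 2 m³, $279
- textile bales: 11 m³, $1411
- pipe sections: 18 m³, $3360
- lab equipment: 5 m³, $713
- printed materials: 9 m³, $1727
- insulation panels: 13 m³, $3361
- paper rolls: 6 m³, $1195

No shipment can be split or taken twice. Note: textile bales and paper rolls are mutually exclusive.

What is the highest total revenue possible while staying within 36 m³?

8654

The ratio ordering already packs tightly: hardware kits + insulation panels + paper rolls, 35 m³, 8654.
Runner-up hardware kits + machine parts + cable drums + paper rolls tops out at 8491.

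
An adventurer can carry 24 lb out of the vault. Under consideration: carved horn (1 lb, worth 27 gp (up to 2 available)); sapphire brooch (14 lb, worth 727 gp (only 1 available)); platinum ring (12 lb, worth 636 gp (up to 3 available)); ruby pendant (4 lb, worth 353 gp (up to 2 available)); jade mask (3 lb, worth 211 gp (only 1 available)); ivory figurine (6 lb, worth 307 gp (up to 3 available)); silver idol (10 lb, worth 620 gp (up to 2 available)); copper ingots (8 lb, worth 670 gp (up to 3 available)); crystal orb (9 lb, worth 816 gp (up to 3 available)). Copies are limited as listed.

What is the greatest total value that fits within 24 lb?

By value per lb: crystal orb 90.67, ruby pendant 88.25, copper ingots 83.75 lead.
Greedy by ratio would take 2×carved horn + ruby pendant + 2×crystal orb: 24 lb used, total 2039.
Replace 2×carved horn and crystal orb with jade mask + copper ingots: the trade gains 11 net, giving 2050 at 24 lb.

2050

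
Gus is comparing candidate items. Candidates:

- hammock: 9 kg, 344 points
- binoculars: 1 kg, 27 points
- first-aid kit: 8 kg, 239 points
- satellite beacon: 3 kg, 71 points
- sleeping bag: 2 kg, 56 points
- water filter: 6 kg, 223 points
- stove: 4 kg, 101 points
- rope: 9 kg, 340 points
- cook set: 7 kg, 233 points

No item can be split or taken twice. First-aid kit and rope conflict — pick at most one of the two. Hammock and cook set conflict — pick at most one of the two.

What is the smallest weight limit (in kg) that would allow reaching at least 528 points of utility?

15

Minimise kg subject to total utility ≥ 528.
hammock + water filter: 567 utility at 15 kg.
No combination under 15 kg hits 528.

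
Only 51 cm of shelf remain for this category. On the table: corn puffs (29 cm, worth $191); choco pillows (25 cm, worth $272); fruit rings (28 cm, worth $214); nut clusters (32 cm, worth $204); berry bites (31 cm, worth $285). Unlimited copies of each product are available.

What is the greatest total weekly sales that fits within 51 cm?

The ratio ordering already packs tightly: 2×choco pillows, 50 cm, 544.
The spare 1 cm is too small for any remaining product, and no exchange beats 544.

544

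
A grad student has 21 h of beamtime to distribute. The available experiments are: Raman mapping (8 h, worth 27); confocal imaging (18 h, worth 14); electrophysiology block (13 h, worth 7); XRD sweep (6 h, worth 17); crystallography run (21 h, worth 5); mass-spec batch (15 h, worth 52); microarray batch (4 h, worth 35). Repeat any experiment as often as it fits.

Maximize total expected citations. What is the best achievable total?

175

Taking 5×microarray batch: 20 h used, 175 in expected citations.
Nothing else within 21 h beats 175.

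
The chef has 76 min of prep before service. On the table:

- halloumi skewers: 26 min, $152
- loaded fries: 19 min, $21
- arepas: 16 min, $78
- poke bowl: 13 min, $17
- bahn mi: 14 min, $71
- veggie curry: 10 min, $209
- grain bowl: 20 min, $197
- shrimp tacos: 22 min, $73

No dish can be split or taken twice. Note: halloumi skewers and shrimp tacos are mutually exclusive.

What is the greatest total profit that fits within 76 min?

636

Density check — veggie curry 20.90, grain bowl 9.85, halloumi skewers 5.85, bahn mi 5.07 are the best per min.
Filling by ratio: halloumi skewers + bahn mi + veggie curry + grain bowl for 629, with 6 min left unused.
Dropping bahn mi frees 14 min; slotting in arepas (16 min) lifts the total to 636 at 72 min.
Runner-up halloumi skewers + bahn mi + veggie curry + grain bowl tops out at 629.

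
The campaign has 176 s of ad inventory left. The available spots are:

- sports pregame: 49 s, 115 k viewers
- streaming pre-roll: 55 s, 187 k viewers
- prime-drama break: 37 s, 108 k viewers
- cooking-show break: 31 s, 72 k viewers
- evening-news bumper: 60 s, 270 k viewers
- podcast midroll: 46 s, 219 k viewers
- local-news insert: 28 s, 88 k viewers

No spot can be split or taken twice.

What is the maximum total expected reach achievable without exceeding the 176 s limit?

A density-first pass picks streaming pre-roll + evening-news bumper + podcast midroll — 676 at 161 s.
The 55 s tied up in streaming pre-roll is better spent on prime-drama break + local-news insert — total rises to 685 (171 s).

685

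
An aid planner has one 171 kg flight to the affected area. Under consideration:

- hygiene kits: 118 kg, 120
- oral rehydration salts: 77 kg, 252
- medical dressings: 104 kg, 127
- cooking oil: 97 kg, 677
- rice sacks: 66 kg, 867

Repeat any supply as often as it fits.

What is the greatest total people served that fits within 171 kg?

1734

By people served per kg: rice sacks 13.14, cooking oil 6.98, oral rehydration salts 3.27 lead.
Taking 2×rice sacks: 132 kg used, 1734 in people served.
No other feasible combination exceeds 1734.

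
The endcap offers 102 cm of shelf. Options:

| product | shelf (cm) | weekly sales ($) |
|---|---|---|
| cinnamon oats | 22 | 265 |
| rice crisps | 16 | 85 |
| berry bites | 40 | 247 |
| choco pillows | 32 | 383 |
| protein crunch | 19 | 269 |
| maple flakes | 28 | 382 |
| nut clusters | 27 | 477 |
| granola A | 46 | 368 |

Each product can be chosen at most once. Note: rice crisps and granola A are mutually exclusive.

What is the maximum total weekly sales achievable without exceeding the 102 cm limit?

The ratio heuristic lands on cinnamon oats + protein crunch + maple flakes + nut clusters (1393) but leaves 6 cm idle.
Replace maple flakes with choco pillows: the trade gains 1 net, giving 1394 at 100 cm.
No other feasible combination exceeds 1394.

1394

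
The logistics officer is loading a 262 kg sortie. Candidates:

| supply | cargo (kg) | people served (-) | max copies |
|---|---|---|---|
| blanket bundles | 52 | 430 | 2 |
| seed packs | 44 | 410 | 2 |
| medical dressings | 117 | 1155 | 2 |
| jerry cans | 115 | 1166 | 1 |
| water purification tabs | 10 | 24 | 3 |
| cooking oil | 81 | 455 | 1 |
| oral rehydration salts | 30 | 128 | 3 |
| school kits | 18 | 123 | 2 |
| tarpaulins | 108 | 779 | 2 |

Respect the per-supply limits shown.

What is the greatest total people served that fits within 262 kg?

2468

Best packing: medical dressings + jerry cans + water purification tabs + school kits — 260 kg, 2468 total.
No other feasible combination exceeds 2468.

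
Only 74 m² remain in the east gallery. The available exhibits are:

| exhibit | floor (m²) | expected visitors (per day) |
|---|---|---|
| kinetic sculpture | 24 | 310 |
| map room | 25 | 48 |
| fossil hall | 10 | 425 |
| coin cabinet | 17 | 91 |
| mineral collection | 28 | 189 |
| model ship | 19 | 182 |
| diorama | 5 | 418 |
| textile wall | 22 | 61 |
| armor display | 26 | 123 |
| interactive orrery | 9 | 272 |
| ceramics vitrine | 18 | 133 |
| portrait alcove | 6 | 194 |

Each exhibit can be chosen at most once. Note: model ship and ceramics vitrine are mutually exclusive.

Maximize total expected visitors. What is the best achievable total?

Kinetic sculpture + fossil hall + model ship + diorama + interactive orrery + portrait alcove uses 73 of the 74 m² and totals 1801.
Nothing else feasible within 74 m² beats 1801.

1801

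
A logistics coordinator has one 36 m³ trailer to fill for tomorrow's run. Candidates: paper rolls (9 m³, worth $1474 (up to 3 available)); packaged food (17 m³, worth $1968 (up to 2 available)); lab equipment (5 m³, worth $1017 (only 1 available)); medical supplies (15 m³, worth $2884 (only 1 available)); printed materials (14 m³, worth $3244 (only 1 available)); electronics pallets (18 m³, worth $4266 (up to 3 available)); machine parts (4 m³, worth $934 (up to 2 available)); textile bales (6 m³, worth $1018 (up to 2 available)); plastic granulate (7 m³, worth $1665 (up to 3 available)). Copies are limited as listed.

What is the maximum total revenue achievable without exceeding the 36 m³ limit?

8532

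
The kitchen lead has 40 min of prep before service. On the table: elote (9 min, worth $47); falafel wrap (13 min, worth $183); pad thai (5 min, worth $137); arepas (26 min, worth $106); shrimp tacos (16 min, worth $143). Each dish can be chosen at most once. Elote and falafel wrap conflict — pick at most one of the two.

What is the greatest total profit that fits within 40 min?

463

Best packing: falafel wrap + pad thai + shrimp tacos — 34 min, 463 total.
No other feasible combination exceeds 463.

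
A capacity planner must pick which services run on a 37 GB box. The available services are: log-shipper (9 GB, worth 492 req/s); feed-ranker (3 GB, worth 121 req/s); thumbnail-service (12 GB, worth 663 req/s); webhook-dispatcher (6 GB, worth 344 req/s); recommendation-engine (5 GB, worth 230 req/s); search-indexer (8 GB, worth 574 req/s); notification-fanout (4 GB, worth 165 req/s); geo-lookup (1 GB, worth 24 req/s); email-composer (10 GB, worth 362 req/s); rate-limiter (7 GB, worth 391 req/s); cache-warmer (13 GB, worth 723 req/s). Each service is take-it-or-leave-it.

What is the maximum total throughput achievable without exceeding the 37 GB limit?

2180

A density-first pass picks feed-ranker + webhook-dispatcher + search-indexer + rate-limiter + cache-warmer — 2153 at 37 GB.
Dropping feed-ranker and webhook-dispatcher frees 9 GB; slotting in log-shipper (9 GB) lifts the total to 2180 at 37 GB.
Next best is log-shipper + webhook-dispatcher + search-indexer + geo-lookup + cache-warmer at 2157 (37 GB) — short by 23.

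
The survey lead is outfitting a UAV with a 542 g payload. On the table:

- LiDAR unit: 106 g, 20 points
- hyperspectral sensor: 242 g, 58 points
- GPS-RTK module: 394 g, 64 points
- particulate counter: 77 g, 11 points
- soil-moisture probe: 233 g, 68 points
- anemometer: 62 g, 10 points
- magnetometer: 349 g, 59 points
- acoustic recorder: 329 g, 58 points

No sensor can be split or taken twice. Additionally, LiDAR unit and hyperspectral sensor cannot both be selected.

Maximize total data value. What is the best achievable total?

The ratio ordering already packs tightly: hyperspectral sensor + soil-moisture probe + anemometer, 537 g, 136.
That's the maximum — no feasible swap from here does better than 136.

136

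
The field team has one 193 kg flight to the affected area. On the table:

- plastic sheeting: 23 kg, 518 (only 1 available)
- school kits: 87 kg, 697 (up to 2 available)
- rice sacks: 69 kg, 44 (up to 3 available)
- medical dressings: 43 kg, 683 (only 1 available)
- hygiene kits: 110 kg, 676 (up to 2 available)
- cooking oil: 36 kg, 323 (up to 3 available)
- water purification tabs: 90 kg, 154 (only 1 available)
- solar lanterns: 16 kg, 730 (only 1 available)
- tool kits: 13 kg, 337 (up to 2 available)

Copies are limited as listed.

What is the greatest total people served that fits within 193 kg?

The ratio ordering already packs tightly: plastic sheeting + medical dressings + 2×cooking oil + solar lanterns + 2×tool kits, 180 kg, 3251.
Nothing else within 193 kg beats 3251.

3251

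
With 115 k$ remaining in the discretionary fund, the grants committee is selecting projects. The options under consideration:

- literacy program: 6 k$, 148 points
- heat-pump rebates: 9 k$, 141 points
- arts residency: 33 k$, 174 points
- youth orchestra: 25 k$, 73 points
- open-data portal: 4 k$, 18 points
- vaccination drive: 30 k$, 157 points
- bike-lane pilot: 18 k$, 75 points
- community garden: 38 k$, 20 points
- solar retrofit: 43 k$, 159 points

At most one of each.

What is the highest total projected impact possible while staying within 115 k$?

Filling by ratio: literacy program + heat-pump rebates + arts residency + open-data portal + vaccination drive + bike-lane pilot for 713, with 15 k$ left unused.
Dropping vaccination drive frees 30 k$; slotting in solar retrofit (43 k$) lifts the total to 715 at 113 k$.

715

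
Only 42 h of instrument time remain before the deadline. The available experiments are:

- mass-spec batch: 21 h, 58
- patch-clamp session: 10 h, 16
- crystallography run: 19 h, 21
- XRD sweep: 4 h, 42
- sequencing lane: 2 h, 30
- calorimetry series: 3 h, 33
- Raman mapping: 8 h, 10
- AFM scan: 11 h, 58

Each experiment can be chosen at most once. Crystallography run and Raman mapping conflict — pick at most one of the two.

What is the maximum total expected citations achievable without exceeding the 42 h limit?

221

Ranking by ratio (expected citations/h): sequencing lane 15.00, calorimetry series 11.00, XRD sweep 10.50, AFM scan 5.27.
Best packing: mass-spec batch + XRD sweep + sequencing lane + calorimetry series + AFM scan — 41 h, 221 total.
An exhaustive check of the 256 subsets confirms 221.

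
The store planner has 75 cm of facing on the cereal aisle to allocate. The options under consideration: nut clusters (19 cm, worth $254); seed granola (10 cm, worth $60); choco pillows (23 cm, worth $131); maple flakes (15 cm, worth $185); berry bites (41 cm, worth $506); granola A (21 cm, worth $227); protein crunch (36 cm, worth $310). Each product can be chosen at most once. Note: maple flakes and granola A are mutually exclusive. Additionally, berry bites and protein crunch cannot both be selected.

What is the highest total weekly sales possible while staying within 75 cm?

Density check — nut clusters 13.37, berry bites 12.34, maple flakes 12.33, granola A 10.81 are the best per cm.
Best packing: nut clusters + maple flakes + berry bites — 75 cm, 945 total.

945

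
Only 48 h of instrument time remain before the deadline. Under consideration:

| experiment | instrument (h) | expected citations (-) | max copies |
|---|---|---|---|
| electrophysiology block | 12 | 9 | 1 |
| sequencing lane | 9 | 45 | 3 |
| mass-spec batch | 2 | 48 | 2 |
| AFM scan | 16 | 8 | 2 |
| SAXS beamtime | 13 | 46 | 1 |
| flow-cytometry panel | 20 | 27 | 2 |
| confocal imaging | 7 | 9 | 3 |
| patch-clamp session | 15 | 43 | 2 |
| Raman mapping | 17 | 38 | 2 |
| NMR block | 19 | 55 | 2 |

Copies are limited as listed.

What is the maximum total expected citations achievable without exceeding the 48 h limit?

277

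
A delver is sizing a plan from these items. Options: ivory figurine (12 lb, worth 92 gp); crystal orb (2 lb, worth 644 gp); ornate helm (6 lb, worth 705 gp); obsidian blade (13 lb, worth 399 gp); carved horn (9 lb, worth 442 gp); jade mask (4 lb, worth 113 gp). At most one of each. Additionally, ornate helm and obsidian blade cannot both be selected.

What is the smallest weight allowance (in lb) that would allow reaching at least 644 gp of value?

Minimise lb subject to total value ≥ 644.
crystal orb reaches 644 using 2 lb.
Below 2 lb the best achievable stays under 644.

2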